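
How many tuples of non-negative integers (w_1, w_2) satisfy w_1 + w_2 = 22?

Stars and bars with 22 stars and 1 bars:
C(22+2-1, 2-1) = C(23,1).

Final answer: C(23,1) = 23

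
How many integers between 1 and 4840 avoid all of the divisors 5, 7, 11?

|div by 5|=968, |div by 7|=691, |div by 11|=440.
|div by 5&7|=138, |div by 5&11|=88, |div by 7&11|=62, |div by all|=12.
By inclusion-exclusion, divisible by at least one: 968+691+440-138-88-62+12 = 1823.
Not divisible by any: 4840 - 1823.

Final answer: 3017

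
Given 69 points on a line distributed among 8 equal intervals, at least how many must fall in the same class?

By pigeonhole with 69 objects and 8 categories: ceiling(69/8).

Final answer: 9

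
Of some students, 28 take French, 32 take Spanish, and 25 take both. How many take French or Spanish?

|A union B| = |A| + |B| - |A intersect B| = 28 + 32 - 25.

Final answer: 35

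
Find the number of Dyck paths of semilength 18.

Total monotonic paths to (18,18): C(36,18) = 9075135300.
A path is bad iff it touches y = x + 1; reflecting its initial segment maps bad paths bijectively onto all paths to (17,19), of which there are C(36,19) = 8597496600.
Valid Dyck paths: 9075135300 - 8597496600.
(These counts are the Catalan numbers.)

Final answer: C_{18} = 477638700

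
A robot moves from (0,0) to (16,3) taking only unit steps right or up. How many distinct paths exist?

Each path has 16 right steps and 3 up steps in some order (19 steps total).
Choose which 3 of the 19 steps are up: C(19,3).

Final answer: C(19,3) = 969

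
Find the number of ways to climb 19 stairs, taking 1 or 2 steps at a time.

Let f(n) be the number of climbs. Removing the last move (1 or 2 steps) gives f(n) = f(n-1) + f(n-2); base cases f(1)=1, f(2)=2.
Computing successive values: f(1)=1, f(2)=2, f(3)=3, f(4)=5, f(5)=8, f(6)=13, f(7)=21, f(8)=34, f(9)=55, f(10)=89, f(11)=144, f(12)=233, f(13)=377, f(14)=610, f(15)=987, f(16)=1597, f(17)=2584, f(18)=4181, f(19)=6765.

Final answer: 6765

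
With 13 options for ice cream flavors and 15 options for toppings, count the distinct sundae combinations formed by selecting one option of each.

By the multiplication principle: 13 x 15.

Final answer: 195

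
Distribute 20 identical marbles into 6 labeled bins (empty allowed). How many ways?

Stars and bars: C(n+k-1, k-1) = C(25,5).

Final answer: C(25,5) = 53130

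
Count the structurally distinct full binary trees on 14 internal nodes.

The structures are counted by the Catalan number C_n. Here n = 14.
C_n = C(2n,n) - C(2n,n+1), so C_{14} = C(28,14) - C(28,15) = 40116600 - 37442160.

Final answer: C_{14} = 2674440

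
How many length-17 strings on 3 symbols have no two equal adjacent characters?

First character: 3 choices. Each subsequent: 2 choices (must differ from the previous one).
Total: 3 x 2^16.

Final answer: 3 x 2^{16} = 196608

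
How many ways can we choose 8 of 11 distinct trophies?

C(11,8) = 11!/(8! x 3!).

Final answer: \binom{11}{8} = 165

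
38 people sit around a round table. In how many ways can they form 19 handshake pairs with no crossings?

This is a standard Catalan-number count: the answer is C_n. Here n = 38/2 = 19.
C_n = C(2n,n)/(n+1), so C_{19} = C(38,19)/20 = 35345263800/20.

Final answer: C_{19} = 1767263190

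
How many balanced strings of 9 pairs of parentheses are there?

This is a standard Catalan-number count: the answer is C_n. Here n = 9 (pairs).
C_n = C(2n,n)/(n+1), so C_{9} = C(18,9)/10 = 48620/10.

Final answer: C_{9} = 4862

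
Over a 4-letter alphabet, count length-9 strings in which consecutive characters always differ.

First character: 4 choices. Each subsequent: 3 choices (must differ from the previous one).
Total: 4 x 3^8.

Final answer: 4 x 3^{8} = 26244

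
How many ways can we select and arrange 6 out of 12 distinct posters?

P(12,6) = 12!/(12-6)! = 12!/6!.

Final answer: P(12,6) = 665280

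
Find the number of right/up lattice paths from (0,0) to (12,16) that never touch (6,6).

Total paths to (12,16): C(28,16) = 30421755.
Paths through (6,6): C(12,6) x C(16,10) = 7399392.
Avoiding (6,6): 30421755 - 7399392.

Final answer: 23022363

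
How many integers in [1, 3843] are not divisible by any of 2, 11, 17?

|div by 2|=1921, |div by 11|=349, |div by 17|=226.
|div by 2&11|=174, |div by 2&17|=113, |div by 11&17|=20, |div by all|=10.
By inclusion-exclusion, divisible by at least one: 1921+349+226-174-113-20+10 = 2199.
Not divisible by any: 3843 - 2199.

Final answer: 1644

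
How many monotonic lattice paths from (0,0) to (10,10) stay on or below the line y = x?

Total monotonic paths to (10,10): C(20,10) = 184756.
A path is bad iff it touches y = x + 1; reflecting its initial segment maps bad paths bijectively onto all paths to (9,11), of which there are C(20,11) = 167960.
Valid Dyck paths: 184756 - 167960.
(Check: C(20,10) - C(20,11) = C(20,10)/11, the Catalan number C_{10}.)

Final answer: C_{10} = 16796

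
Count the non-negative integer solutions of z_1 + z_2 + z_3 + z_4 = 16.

Stars and bars with 16 stars and 3 bars:
C(16+4-1, 4-1) = C(19,3).

Final answer: C(19,3) = 969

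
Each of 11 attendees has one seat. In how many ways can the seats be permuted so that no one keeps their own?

D(n) = (n-1)(D(n-1) + D(n-2)), D(0)=1, D(1)=0.
D(2) = 1 x (0 + 1) = 1
D(3) = 2 x (1 + 0) = 2
D(4) = 3 x (2 + 1) = 9
D(5) = 4 x (9 + 2) = 44
D(6) = 5 x (44 + 9) = 265
D(7) = 6 x (265 + 44) = 1854
D(8) = 7 x (1854 + 265) = 14833
D(9) = 8 x (14833 + 1854) = 133496
D(10) = 9 x (133496 + 14833) = 1334961
D(11) = 10 x (D(10) + D(9)) = 10 x (1334961 + 133496)

Final answer: D(11) = 14684570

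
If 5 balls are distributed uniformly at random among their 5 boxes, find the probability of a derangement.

Derangements satisfy D(n) = (n-1)(D(n-1) + D(n-2)), starting from D(0)=1, D(1)=0.
Building up: D(2)=1, D(3)=2, D(4)=9, D(5)=44.
Total arrangements: 5! = 120.
Probability = D(5)/5! = 11/30.

Final answer: D(5)/5! = 44/120 = 0.366667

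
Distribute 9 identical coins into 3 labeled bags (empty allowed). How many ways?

Stars and bars: C(n+k-1, k-1) = C(11,2).

Final answer: C(11,2) = 55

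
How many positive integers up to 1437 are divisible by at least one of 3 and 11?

Multiples of 3: 479. Multiples of 11: 130. Of both (lcm=33): 43.
By inclusion-exclusion: 479 + 130 - 43.

Final answer: 566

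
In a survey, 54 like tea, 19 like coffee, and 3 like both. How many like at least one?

|A union B| = |A| + |B| - |A intersect B| = 54 + 19 - 3.

Final answer: 70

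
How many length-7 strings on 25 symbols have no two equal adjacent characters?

Let g(n) count such strings. g(1) = 25, and each valid string of length n-1 extends in 24 ways (any symbol but the last), so g(n) = 24 g(n-1).
Total: g(7) = 25 x 24^6.

Final answer: 25 x 24^{6} = 4777574400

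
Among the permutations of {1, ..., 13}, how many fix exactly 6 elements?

Choose which 6 elements are fixed: C(13,6) = 1716.
Derange the remaining 7 using D(j) = (j-1)(D(j-1) + D(j-2)), D(0)=1, D(1)=0: D(2)=1, D(3)=2, D(4)=9, D(5)=44, D(6)=265, D(7)=1854.
Total: 1716 x 1854.

Final answer: C(13,6) D(7) = 3181464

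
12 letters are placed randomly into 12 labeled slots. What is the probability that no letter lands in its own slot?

Use the recurrence D(n) = (n-1)(D(n-1) + D(n-2)) with D(0)=1, D(1)=0.
Building up: D(2)=1, D(3)=2, D(4)=9, D(5)=44, D(6)=265, D(7)=1854, D(8)=14833, D(9)=133496, D(10)=1334961, D(11)=14684570, D(12)=176214841.
Total arrangements: 12! = 479001600.
Probability = D(12)/12! = 16019531/43545600.

Final answer: D(12)/12! = 176214841/479001600 = 0.367879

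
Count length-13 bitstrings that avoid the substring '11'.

A valid string ends in 0 (append to any length-(n-1) valid string) or in 01 (append to any length-(n-2) valid string), so a(n) = a(n-1) + a(n-2) with a(1)=2, a(2)=3.
Iterating the recurrence: a(1)=2, a(2)=3, a(3)=5, a(4)=8, a(5)=13, a(6)=21, a(7)=34, a(8)=55, a(9)=89, a(10)=144, a(11)=233, a(12)=377, a(13)=610.

Final answer: 610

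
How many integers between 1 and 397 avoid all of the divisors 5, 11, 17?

|div by 5|=79, |div by 11|=36, |div by 17|=23.
|div by 5&11|=7, |div by 5&17|=4, |div by 11&17|=2, |div by all|=0.
By inclusion-exclusion, divisible by at least one: 79+36+23-7-4-2+0 = 125.
Not divisible by any: 397 - 125.

Final answer: 272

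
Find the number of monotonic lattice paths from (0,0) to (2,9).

Each path has 2 right steps and 9 up steps in some order (11 steps total).
Choose which 9 of the 11 steps are up: C(11,9).

Final answer: C(11,9) = 55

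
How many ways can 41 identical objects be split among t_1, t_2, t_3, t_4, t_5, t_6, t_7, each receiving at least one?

Substitute t'_i = t_i - 1 (so t'_i >= 0). Then sum t'_i = 41 - 7 = 34.
Stars and bars: C(34+7-1, 7-1) = C(40,6).

Final answer: C(40,6) = 3838380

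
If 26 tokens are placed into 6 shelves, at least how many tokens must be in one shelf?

By the pigeonhole principle: ceiling(26/6).

Final answer: 5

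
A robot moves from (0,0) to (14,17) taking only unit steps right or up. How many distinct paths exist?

Each path has 14 right steps and 17 up steps in some order (31 steps total).
Choose which 17 of the 31 steps are up: C(31,17).

Final answer: C(31,17) = 265182525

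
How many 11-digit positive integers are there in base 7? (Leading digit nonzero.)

Leading digit: 6 options (nonzero). Other 10 digit(s): 7 options each.
Total: 6 x 7^10.

Final answer: 1694851494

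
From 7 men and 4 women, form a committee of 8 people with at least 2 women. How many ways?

Sum over valid woman counts:
C(4,2)C(7,6) = 42
C(4,3)C(7,5) = 84
C(4,4)C(7,4) = 35
Total: 42 + 84 + 35.

Final answer: 161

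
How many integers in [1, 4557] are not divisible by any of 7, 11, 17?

|div by 7|=651, |div by 11|=414, |div by 17|=268.
|div by 7&11|=59, |div by 7&17|=38, |div by 11&17|=24, |div by all|=3.
By inclusion-exclusion, divisible by at least one: 651+414+268-59-38-24+3 = 1215.
Not divisible by any: 4557 - 1215.

Final answer: 3342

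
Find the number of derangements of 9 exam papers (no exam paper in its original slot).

Derangements satisfy D(n) = (n-1)(D(n-1) + D(n-2)), starting from D(0)=1, D(1)=0.
D(2) = 1 x (0 + 1) = 1
D(3) = 2 x (1 + 0) = 2
D(4) = 3 x (2 + 1) = 9
D(5) = 4 x (9 + 2) = 44
D(6) = 5 x (44 + 9) = 265
D(7) = 6 x (265 + 44) = 1854
D(8) = 7 x (1854 + 265) = 14833
D(9) = 8 x (D(8) + D(7)) = 8 x (14833 + 1854)

Final answer: D(9) = 133496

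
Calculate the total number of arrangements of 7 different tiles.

The number of ways to arrange 7 distinct objects is 7!.

Final answer: 7! = 5040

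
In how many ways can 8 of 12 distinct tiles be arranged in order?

P(12,8) = 12!/(12-8)! = 12!/4!.

Final answer: P(12,8) = 19958400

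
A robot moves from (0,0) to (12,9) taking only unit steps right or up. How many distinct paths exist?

Each path has 12 right steps and 9 up steps in some order (21 steps total).
Choose which 9 of the 21 steps are up: C(21,9).

Final answer: C(21,9) = 293930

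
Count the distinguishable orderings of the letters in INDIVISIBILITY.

Letters (B:1, D:1, I:6, L:1, N:1, S:1, T:1, V:1, Y:1). Total letters: 14.
Permutations = 14!/(6!).

Final answer: 121080960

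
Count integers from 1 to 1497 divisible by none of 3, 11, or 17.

|div by 3|=499, |div by 11|=136, |div by 17|=88.
|div by 3&11|=45, |div by 3&17|=29, |div by 11&17|=8, |div by all|=2.
By inclusion-exclusion, divisible by at least one: 499+136+88-45-29-8+2 = 643.
Not divisible by any: 1497 - 643.

Final answer: 854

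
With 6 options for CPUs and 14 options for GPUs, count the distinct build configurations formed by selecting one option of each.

By the multiplication principle: 6 x 14.

Final answer: 84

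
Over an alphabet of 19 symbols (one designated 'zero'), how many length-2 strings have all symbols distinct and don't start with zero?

The leading digit has 18 choices (anything but zero); the next has 18 (anything but the first), then 17, and so on, one fewer each time.
Total: 18 x 18.

Final answer: 324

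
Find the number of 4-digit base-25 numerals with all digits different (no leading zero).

The leading digit has 24 choices (anything but zero); the next has 24 (anything but the first), then 23, and so on, one fewer each time.
Total: 24 x 24 x 23 x 22.

Final answer: 291456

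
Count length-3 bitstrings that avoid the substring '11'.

Let a(n) count valid strings. If the last bit is 0 the prefix is any valid string of length n-1; if it is 1 the string must end in 01 with a valid prefix of length n-2. So a(n) = a(n-1) + a(n-2), a(1)=2, a(2)=3.
Building up term by term: a(1)=2, a(2)=3, a(3)=5.

Final answer: 5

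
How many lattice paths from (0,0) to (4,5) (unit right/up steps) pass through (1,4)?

Paths (0,0)->(1,4): C(5,4) = 5.
Paths (1,4)->(4,5): C(4,1) = 4.
By multiplication principle: 5 x 4.

Final answer: 20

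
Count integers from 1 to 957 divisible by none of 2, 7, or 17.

|div by 2|=478, |div by 7|=136, |div by 17|=56.
|div by 2&7|=68, |div by 2&17|=28, |div by 7&17|=8, |div by all|=4.
By inclusion-exclusion, divisible by at least one: 478+136+56-68-28-8+4 = 570.
Not divisible by any: 957 - 570.

Final answer: 387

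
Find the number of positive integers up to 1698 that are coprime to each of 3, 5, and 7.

|div by 3|=566, |div by 5|=339, |div by 7|=242.
|div by 3&5|=113, |div by 3&7|=80, |div by 5&7|=48, |div by all|=16.
By inclusion-exclusion, divisible by at least one: 566+339+242-113-80-48+16 = 922.
Not divisible by any: 1698 - 922.

Final answer: 776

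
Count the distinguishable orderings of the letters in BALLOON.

Letters (A:1, B:1, L:2, N:1, O:2). Total letters: 7.
Permutations = 7!/(2! x 2!).

Final answer: 1260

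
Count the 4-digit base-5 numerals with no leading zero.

Leading digit: 4 options (nonzero). Other 3 digit(s): 5 options each.
Total: 4 x 5^3.

Final answer: 500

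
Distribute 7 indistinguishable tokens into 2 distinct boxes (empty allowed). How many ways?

Stars and bars: C(n+k-1, k-1) = C(8,1).

Final answer: C(8,1) = 8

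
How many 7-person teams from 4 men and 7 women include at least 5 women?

Sum over valid woman counts:
C(7,5)C(4,2) = 126
C(7,6)C(4,1) = 28
C(7,7)C(4,0) = 1
Total: 126 + 28 + 1.

Final answer: 155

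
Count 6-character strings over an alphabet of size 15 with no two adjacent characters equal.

Let g(n) count such strings. g(1) = 15, and each valid string of length n-1 extends in 14 ways (any symbol but the last), so g(n) = 14 g(n-1).
Total: g(6) = 15 x 14^5.

Final answer: 15 x 14^{5} = 8067360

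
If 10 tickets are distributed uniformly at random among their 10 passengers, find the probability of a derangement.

Derangements satisfy D(n) = (n-1)(D(n-1) + D(n-2)), starting from D(0)=1, D(1)=0.
Building up: D(2)=1, D(3)=2, D(4)=9, D(5)=44, D(6)=265, D(7)=1854, D(8)=14833, D(9)=133496, D(10)=1334961.
Total arrangements: 10! = 3628800.
Probability = D(10)/10! = 16481/44800.

Final answer: D(10)/10! = 1334961/3628800 = 0.367879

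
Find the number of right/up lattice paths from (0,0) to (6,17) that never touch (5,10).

Total paths to (6,17): C(23,17) = 100947.
Paths through (5,10): C(15,10) x C(8,7) = 24024.
Avoiding (5,10): 100947 - 24024.

Final answer: 76923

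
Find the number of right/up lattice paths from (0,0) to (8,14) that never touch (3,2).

Total paths to (8,14): C(22,14) = 319770.
Paths through (3,2): C(5,2) x C(17,12) = 61880.
Avoiding (3,2): 319770 - 61880.

Final answer: 257890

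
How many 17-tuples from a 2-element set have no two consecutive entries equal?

Let g(n) count such strings. g(1) = 2, and each valid string of length n-1 extends in 1 ways (any symbol but the last), so g(n) = 1 g(n-1).
Total: g(17) = 2 x 1^16.

Final answer: 2 x 1^{16} = 2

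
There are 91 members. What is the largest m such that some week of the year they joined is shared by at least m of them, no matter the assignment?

There are 52 possible values for week of the year they joined. With 91 members and 52 categories, by pigeonhole: ceiling(91/52).

Final answer: 2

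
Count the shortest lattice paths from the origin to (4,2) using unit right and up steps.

Each path has 4 right steps and 2 up steps in some order (6 steps total).
Choose which 2 of the 6 steps are up: C(6,2).

Final answer: C(6,2) = 15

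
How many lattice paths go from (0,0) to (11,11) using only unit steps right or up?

Each path has 11 right steps and 11 up steps in some order (22 steps total).
Choose which 11 of the 22 steps are up: C(22,11).

Final answer: C(22,11) = 705432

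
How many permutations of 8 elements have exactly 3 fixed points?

Choose which 3 elements are fixed: C(8,3) = 56.
Derange the remaining 5 using D(j) = (j-1)(D(j-1) + D(j-2)), D(0)=1, D(1)=0: D(2)=1, D(3)=2, D(4)=9, D(5)=44.
Total: 56 x 44.

Final answer: C(8,3) D(5) = 2464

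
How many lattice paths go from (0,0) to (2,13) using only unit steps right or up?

Each path has 2 right steps and 13 up steps in some order (15 steps total).
Choose which 13 of the 15 steps are up: C(15,13).

Final answer: C(15,13) = 105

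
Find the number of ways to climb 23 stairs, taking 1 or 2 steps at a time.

Let f(n) count the ways. The last step is size 1 or 2, so f(n) = f(n-1) + f(n-2) with f(1)=1, f(2)=2.
Iterating the recurrence: f(1)=1, f(2)=2, f(3)=3, f(4)=5, f(5)=8, f(6)=13, f(7)=21, f(8)=34, f(9)=55, f(10)=89, f(11)=144, f(12)=233, f(13)=377, f(14)=610, f(15)=987, f(16)=1597, f(17)=2584, f(18)=4181, f(19)=6765, f(20)=10946, f(21)=17711, f(22)=28657, f(23)=46368.

Final answer: 46368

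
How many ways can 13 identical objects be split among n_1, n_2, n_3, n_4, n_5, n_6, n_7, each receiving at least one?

Substitute n'_i = n_i - 1 (so n'_i >= 0). Then sum n'_i = 13 - 7 = 6.
Stars and bars: C(6+7-1, 7-1) = C(12,6).

Final answer: C(12,6) = 924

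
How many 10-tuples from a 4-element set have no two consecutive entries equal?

First character: 4 choices. Each subsequent: 3 choices (must differ from the previous one).
Total: 4 x 3^9.

Final answer: 4 x 3^{9} = 78732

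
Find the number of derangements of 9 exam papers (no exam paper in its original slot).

Derangements satisfy D(n) = (n-1)(D(n-1) + D(n-2)), starting from D(0)=1, D(1)=0.
D(2) = 1 x (0 + 1) = 1
D(3) = 2 x (1 + 0) = 2
D(4) = 3 x (2 + 1) = 9
D(5) = 4 x (9 + 2) = 44
D(6) = 5 x (44 + 9) = 265
D(7) = 6 x (265 + 44) = 1854
D(8) = 7 x (1854 + 265) = 14833
D(9) = 8 x (D(8) + D(7)) = 8 x (14833 + 1854)

Final answer: D(9) = 133496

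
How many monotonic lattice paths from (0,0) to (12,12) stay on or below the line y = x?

Total monotonic paths to (12,12): C(24,12) = 2704156.
By the reflection principle, paths that go above the diagonal number C(24,13) = 2496144.
Valid Dyck paths: 2704156 - 2496144.
(Equivalently, C_{12} = C(24,12)/13 = 2704156/13.)

Final answer: C_{12} = 208012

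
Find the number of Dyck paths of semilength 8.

Total monotonic paths to (8,8): C(16,8) = 12870.
Reflecting each bad path at its first crossing gives a bijection with paths to (7,9): C(16,9) = 11440.
Valid Dyck paths: 12870 - 11440.
(These counts are the Catalan numbers.)

Final answer: C_{8} = 1430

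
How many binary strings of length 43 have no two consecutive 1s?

Classify by the final bit: ...0 gives a(n-1) strings, ...01 gives a(n-2) strings. Thus a(n) = a(n-1) + a(n-2) with a(1)=2, a(2)=3.
Iterating the recurrence: a(1)=2, a(2)=3, a(3)=5, a(4)=8, a(5)=13, a(6)=21, a(7)=34, a(8)=55, a(9)=89, a(10)=144, a(11)=233, a(12)=377, a(13)=610, a(14)=987, a(15)=1597, a(16)=2584, a(17)=4181, a(18)=6765, a(19)=10946, a(20)=17711, a(21)=28657, a(22)=46368, a(23)=75025, a(24)=121393, a(25)=196418, a(26)=317811, a(27)=514229, a(28)=832040, a(29)=1346269, a(30)=2178309, a(31)=3524578, a(32)=5702887, a(33)=9227465, a(34)=14930352, a(35)=24157817, a(36)=39088169, a(37)=63245986, a(38)=102334155, a(39)=165580141, a(40)=267914296, a(41)=433494437, a(42)=701408733, a(43)=1134903170.

Final answer: 1134903170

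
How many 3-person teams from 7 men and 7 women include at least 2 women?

Sum over valid woman counts:
C(7,2)C(7,1) = 147
C(7,3)C(7,0) = 35
Total: 147 + 35.

Final answer: 182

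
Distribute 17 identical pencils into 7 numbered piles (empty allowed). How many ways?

Stars and bars: C(n+k-1, k-1) = C(23,6).

Final answer: C(23,6) = 100947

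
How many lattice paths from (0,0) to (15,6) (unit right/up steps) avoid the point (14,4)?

Total paths to (15,6): C(21,6) = 54264.
Paths through (14,4): C(18,4) x C(3,2) = 9180.
Avoiding (14,4): 54264 - 9180.

Final answer: 45084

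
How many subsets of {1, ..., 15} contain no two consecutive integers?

Condition on whether n belongs to the subset: if not, any valid subset of {1, ..., n-1} works (a(n-1)); if so, n-1 is excluded and the rest is a valid subset of {1, ..., n-2} (a(n-2)). Hence a(n) = a(n-1) + a(n-2), a(1)=2, a(2)=3.
Building up term by term: a(1)=2, a(2)=3, a(3)=5, a(4)=8, a(5)=13, a(6)=21, a(7)=34, a(8)=55, a(9)=89, a(10)=144, a(11)=233, a(12)=377, a(13)=610, a(14)=987, a(15)=1597.

Final answer: 1597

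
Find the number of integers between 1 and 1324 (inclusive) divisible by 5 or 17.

Multiples of 5: 264. Multiples of 17: 77. Of both (lcm=85): 15.
By inclusion-exclusion: 264 + 77 - 15.

Final answer: 326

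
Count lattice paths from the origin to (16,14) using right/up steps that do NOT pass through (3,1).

Total paths to (16,14): C(30,14) = 145422675.
Paths through (3,1): C(4,1) x C(26,13) = 41602400.
Avoiding (3,1): 145422675 - 41602400.

Final answer: 103820275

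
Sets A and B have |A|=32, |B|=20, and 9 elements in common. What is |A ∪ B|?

|A union B| = |A| + |B| - |A intersect B| = 32 + 20 - 9.

Final answer: 43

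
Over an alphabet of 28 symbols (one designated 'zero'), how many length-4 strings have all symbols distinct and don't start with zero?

First digit: 27 (nonzero). Second: 27 (not first). Third: 26, etc.
Total: 27 x 27 x 26 x 25.

Final answer: 473850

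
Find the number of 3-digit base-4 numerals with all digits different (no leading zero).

The leading digit has 3 choices (anything but zero); the next has 3 (anything but the first), then 2, and so on, one fewer each time.
Total: 3 x 3 x 2.

Final answer: 18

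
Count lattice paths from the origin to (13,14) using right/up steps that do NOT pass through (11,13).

Total paths to (13,14): C(27,14) = 20058300.
Paths through (11,13): C(24,13) x C(3,1) = 7488432.
Avoiding (11,13): 20058300 - 7488432.

Final answer: 12569868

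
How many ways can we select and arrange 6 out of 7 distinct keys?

P(7,6) = 7!/(7-6)! = 7!/1!.

Final answer: P(7,6) = 5040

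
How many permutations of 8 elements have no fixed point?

D(n) = (n-1)(D(n-1) + D(n-2)), D(0)=1, D(1)=0.
Building up: D(2)=1, D(3)=2, D(4)=9, D(5)=44, D(6)=265, D(7)=1854.
D(8) = 7 x (D(7) + D(6)) = 7 x (1854 + 265).

Final answer: D(8) = 14833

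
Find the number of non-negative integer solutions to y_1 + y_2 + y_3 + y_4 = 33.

Stars and bars with 33 stars and 3 bars:
C(33+4-1, 4-1) = C(36,3).

Final answer: C(36,3) = 7140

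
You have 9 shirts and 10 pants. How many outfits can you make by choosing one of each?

By the multiplication principle: 9 x 10.

Final answer: 90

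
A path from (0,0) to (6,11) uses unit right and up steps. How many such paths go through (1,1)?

Paths (0,0)->(1,1): C(2,1) = 2.
Paths (1,1)->(6,11): C(15,10) = 3003.
By multiplication principle: 2 x 3003.

Final answer: 6006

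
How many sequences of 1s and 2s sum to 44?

Let f(n) count the ways. The last step is size 1 or 2, so f(n) = f(n-1) + f(n-2) with f(1)=1, f(2)=2.
Iterating the recurrence: f(1)=1, f(2)=2, f(3)=3, f(4)=5, f(5)=8, f(6)=13, f(7)=21, f(8)=34, f(9)=55, f(10)=89, f(11)=144, f(12)=233, f(13)=377, f(14)=610, f(15)=987, f(16)=1597, f(17)=2584, f(18)=4181, f(19)=6765, f(20)=10946, f(21)=17711, f(22)=28657, f(23)=46368, f(24)=75025, f(25)=121393, f(26)=196418, f(27)=317811, f(28)=514229, f(29)=832040, f(30)=1346269, f(31)=2178309, f(32)=3524578, f(33)=5702887, f(34)=9227465, f(35)=14930352, f(36)=24157817, f(37)=39088169, f(38)=63245986, f(39)=102334155, f(40)=165580141, f(41)=267914296, f(42)=433494437, f(43)=701408733, f(44)=1134903170.

Final answer: 1134903170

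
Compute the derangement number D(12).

D(n) = (n-1)(D(n-1) + D(n-2)), D(0)=1, D(1)=0.
D(2) = 1 x (0 + 1) = 1
D(3) = 2 x (1 + 0) = 2
D(4) = 3 x (2 + 1) = 9
D(5) = 4 x (9 + 2) = 44
D(6) = 5 x (44 + 9) = 265
D(7) = 6 x (265 + 44) = 1854
D(8) = 7 x (1854 + 265) = 14833
D(9) = 8 x (14833 + 1854) = 133496
D(10) = 9 x (133496 + 14833) = 1334961
D(11) = 10 x (1334961 + 133496) = 14684570
D(12) = 11 x (D(11) + D(10)) = 11 x (14684570 + 1334961)

Final answer: D(12) = 176214841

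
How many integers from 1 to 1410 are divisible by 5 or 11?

Multiples of 5: 282. Multiples of 11: 128. Of both (lcm=55): 25.
By inclusion-exclusion: 282 + 128 - 25.

Final answer: 385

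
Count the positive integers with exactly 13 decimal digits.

First digit: 9 choices (1-9). Each of the remaining 12 digits: 10 choices.
Total: 9 x 10^12.

Final answer: 9000000000000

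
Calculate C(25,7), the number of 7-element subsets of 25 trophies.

C(25,7) = 25!/(7! x (25-7)!).

Final answer: C(25,7) = 480700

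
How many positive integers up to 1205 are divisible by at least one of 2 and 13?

Multiples of 2: 602. Multiples of 13: 92. Of both (lcm=26): 46.
By inclusion-exclusion: 602 + 92 - 46.

Final answer: 648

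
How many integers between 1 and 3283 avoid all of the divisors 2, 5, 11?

|div by 2|=1641, |div by 5|=656, |div by 11|=298.
|div by 2&5|=328, |div by 2&11|=149, |div by 5&11|=59, |div by all|=29.
By inclusion-exclusion, divisible by at least one: 1641+656+298-328-149-59+29 = 2088.
Not divisible by any: 3283 - 2088.

Final answer: 1195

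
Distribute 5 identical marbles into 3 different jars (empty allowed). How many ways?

Stars and bars: C(n+k-1, k-1) = C(7,2).

Final answer: C(7,2) = 21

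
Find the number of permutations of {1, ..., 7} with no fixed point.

D(n) = (n-1)(D(n-1) + D(n-2)), D(0)=1, D(1)=0.
D(2) = 1 x (0 + 1) = 1
D(3) = 2 x (1 + 0) = 2
D(4) = 3 x (2 + 1) = 9
D(5) = 4 x (9 + 2) = 44
D(6) = 5 x (44 + 9) = 265
D(7) = 6 x (D(6) + D(5)) = 6 x (265 + 44)

Final answer: D(7) = 1854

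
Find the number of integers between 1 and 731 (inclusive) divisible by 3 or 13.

Multiples of 3: 243. Multiples of 13: 56. Of both (lcm=39): 18.
By inclusion-exclusion: 243 + 56 - 18.

Final answer: 281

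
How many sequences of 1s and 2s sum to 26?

Condition on the final move: it is a 1-step (f(n-1) ways to get there) or a 2-step (f(n-2) ways), so f(n) = f(n-1) + f(n-2), with f(1)=1, f(2)=2.
Iterating the recurrence: f(1)=1, f(2)=2, f(3)=3, f(4)=5, f(5)=8, f(6)=13, f(7)=21, f(8)=34, f(9)=55, f(10)=89, f(11)=144, f(12)=233, f(13)=377, f(14)=610, f(15)=987, f(16)=1597, f(17)=2584, f(18)=4181, f(19)=6765, f(20)=10946, f(21)=17711, f(22)=28657, f(23)=46368, f(24)=75025, f(25)=121393, f(26)=196418.

Final answer: 196418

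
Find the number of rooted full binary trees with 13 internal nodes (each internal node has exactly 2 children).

The structures are counted by the Catalan number C_n. Here n = 13.
Using C_0 = 1 and C_(k+1) = C_k x 2(2k+1)/(k+2), build up term by term: C_1=1, C_2=2, C_3=5, C_4=14, C_5=42, C_6=132, C_7=429, C_8=1430, C_9=4862, C_10=16796, C_11=58786, C_12=208012, C_13=742900.

Final answer: C_{13} = 742900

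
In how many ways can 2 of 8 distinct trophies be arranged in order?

P(8,2) = 8!/(8-2)! = 8!/6!.

Final answer: P(8,2) = 56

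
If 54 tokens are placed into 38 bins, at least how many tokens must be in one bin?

By the pigeonhole principle: ceiling(54/38).

Final answer: 2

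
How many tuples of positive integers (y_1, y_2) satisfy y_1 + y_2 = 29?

Substitute y'_i = y_i - 1 (so y'_i >= 0). Then sum y'_i = 29 - 2 = 27.
Stars and bars: C(27+2-1, 2-1) = C(28,1).

Final answer: C(28,1) = 28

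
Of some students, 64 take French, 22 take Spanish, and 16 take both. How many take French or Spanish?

|A union B| = |A| + |B| - |A intersect B| = 64 + 22 - 16.

Final answer: 70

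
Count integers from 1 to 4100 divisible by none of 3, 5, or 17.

|div by 3|=1366, |div by 5|=820, |div by 17|=241.
|div by 3&5|=273, |div by 3&17|=80, |div by 5&17|=48, |div by all|=16.
By inclusion-exclusion, divisible by at least one: 1366+820+241-273-80-48+16 = 2042.
Not divisible by any: 4100 - 2042.

Final answer: 2058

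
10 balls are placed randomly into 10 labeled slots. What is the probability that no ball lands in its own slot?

Use the recurrence D(n) = (n-1)(D(n-1) + D(n-2)) with D(0)=1, D(1)=0.
Building up: D(2)=1, D(3)=2, D(4)=9, D(5)=44, D(6)=265, D(7)=1854, D(8)=14833, D(9)=133496, D(10)=1334961.
Total arrangements: 10! = 3628800.
Probability = D(10)/10! = 16481/44800.

Final answer: D(10)/10! = 1334961/3628800 = 0.367879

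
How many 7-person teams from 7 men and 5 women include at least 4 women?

Sum over valid woman counts:
C(5,4)C(7,3) = 175
C(5,5)C(7,2) = 21
Total: 175 + 21.

Final answer: 196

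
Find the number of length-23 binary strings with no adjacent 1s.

Classify by the final bit: ...0 gives a(n-1) strings, ...01 gives a(n-2) strings. Thus a(n) = a(n-1) + a(n-2) with a(1)=2, a(2)=3.
Building up term by term: a(1)=2, a(2)=3, a(3)=5, a(4)=8, a(5)=13, a(6)=21, a(7)=34, a(8)=55, a(9)=89, a(10)=144, a(11)=233, a(12)=377, a(13)=610, a(14)=987, a(15)=1597, a(16)=2584, a(17)=4181, a(18)=6765, a(19)=10946, a(20)=17711, a(21)=28657, a(22)=46368, a(23)=75025.

Final answer: 75025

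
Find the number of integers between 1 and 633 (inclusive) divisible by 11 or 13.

Multiples of 11: 57. Multiples of 13: 48. Of both (lcm=143): 4.
By inclusion-exclusion: 57 + 48 - 4.

Final answer: 101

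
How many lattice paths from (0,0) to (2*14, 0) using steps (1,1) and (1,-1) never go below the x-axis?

Total monotonic paths to (14,14): C(28,14) = 40116600.
By the reflection principle, paths that go above the diagonal number C(28,15) = 37442160.
Valid Dyck paths: 40116600 - 37442160.
(Equivalently, C_{14} = C(28,14)/15 = 40116600/15.)

Final answer: C_{14} = 2674440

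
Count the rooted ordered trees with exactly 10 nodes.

This is a standard Catalan-number count: the answer is C_n. Here n = 10 - 1 = 9.
Using C_0 = 1 and C_(k+1) = C_k x 2(2k+1)/(k+2), build up term by term: C_1=1, C_2=2, C_3=5, C_4=14, C_5=42, C_6=132, C_7=429, C_8=1430, C_9=4862.

Final answer: C_{9} = 4862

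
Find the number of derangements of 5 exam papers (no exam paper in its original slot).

Derangements satisfy D(n) = (n-1)(D(n-1) + D(n-2)), starting from D(0)=1, D(1)=0.
D(2) = 1 x (0 + 1) = 1
D(3) = 2 x (1 + 0) = 2
D(4) = 3 x (2 + 1) = 9
D(5) = 4 x (D(4) + D(3)) = 4 x (9 + 2)

Final answer: D(5) = 44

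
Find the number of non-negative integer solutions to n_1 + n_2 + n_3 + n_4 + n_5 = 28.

Stars and bars with 28 stars and 4 bars:
C(28+5-1, 5-1) = C(32,4).

Final answer: C(32,4) = 35960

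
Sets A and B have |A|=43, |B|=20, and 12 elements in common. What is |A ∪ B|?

|A union B| = |A| + |B| - |A intersect B| = 43 + 20 - 12.

Final answer: 51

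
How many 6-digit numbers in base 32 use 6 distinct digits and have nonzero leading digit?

First digit: 31 (nonzero). Second: 31 (not first). Third: 30, etc.
Total: 31 x 31 x 30 x 29 x 28 x 27.

Final answer: 632068920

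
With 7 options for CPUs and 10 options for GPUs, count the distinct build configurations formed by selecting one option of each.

By the multiplication principle: 7 x 10.

Final answer: 70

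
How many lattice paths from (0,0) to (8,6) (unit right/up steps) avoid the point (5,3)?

Total paths to (8,6): C(14,6) = 3003.
Paths through (5,3): C(8,3) x C(6,3) = 1120.
Avoiding (5,3): 3003 - 1120.

Final answer: 1883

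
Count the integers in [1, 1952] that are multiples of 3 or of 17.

Multiples of 3: 650. Multiples of 17: 114. Of both (lcm=51): 38.
By inclusion-exclusion: 650 + 114 - 38.

Final answer: 726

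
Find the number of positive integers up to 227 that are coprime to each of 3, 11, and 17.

|div by 3|=75, |div by 11|=20, |div by 17|=13.
|div by 3&11|=6, |div by 3&17|=4, |div by 11&17|=1, |div by all|=0.
By inclusion-exclusion, divisible by at least one: 75+20+13-6-4-1+0 = 97.
Not divisible by any: 227 - 97.

Final answer: 130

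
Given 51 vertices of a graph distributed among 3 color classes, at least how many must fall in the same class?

By pigeonhole with 51 objects and 3 categories: ceiling(51/3).

Final answer: 17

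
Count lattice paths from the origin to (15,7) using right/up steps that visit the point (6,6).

Paths (0,0)->(6,6): C(12,6) = 924.
Paths (6,6)->(15,7): C(10,1) = 10.
By multiplication principle: 924 x 10.

Final answer: 9240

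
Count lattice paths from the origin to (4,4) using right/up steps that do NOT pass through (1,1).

Total paths to (4,4): C(8,4) = 70.
Paths through (1,1): C(2,1) x C(6,3) = 40.
Avoiding (1,1): 70 - 40.

Final answer: 30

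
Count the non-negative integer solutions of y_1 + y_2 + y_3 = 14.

Stars and bars with 14 stars and 2 bars:
C(14+3-1, 3-1) = C(16,2).

Final answer: C(16,2) = 120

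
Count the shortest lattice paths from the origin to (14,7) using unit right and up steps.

Each path has 14 right steps and 7 up steps in some order (21 steps total).
Choose which 7 of the 21 steps are up: C(21,7).

Final answer: C(21,7) = 116280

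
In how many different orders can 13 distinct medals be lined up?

The number of ways to arrange 13 distinct objects is 13!.

Final answer: 13! = 6227020800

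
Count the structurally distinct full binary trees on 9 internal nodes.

This is counted by the nth Catalan number C_n. Here n = 9.
C_n = C(2n,n) - C(2n,n+1), so C_{9} = C(18,9) - C(18,10) = 48620 - 43758.

Final answer: C_{9} = 4862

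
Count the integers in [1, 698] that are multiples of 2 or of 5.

Multiples of 2: 349. Multiples of 5: 139. Of both (lcm=10): 69.
By inclusion-exclusion: 349 + 139 - 69.

Final answer: 419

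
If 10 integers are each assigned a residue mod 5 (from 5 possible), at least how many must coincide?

There are 5 possible values for residue mod 5. With 10 integers and 5 categories, by pigeonhole: ceiling(10/5).

Final answer: 2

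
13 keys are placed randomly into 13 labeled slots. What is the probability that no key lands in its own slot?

D(n) = (n-1)(D(n-1) + D(n-2)), D(0)=1, D(1)=0.
Building up: D(2)=1, D(3)=2, D(4)=9, D(5)=44, D(6)=265, D(7)=1854, D(8)=14833, D(9)=133496, D(10)=1334961, D(11)=14684570, D(12)=176214841, D(13)=2290792932.
Total arrangements: 13! = 6227020800.
Probability = D(13)/13! = 63633137/172972800.

Final answer: D(13)/13! = 2290792932/6227020800 = 0.367879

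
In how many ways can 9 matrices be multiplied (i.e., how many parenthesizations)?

This is counted by the nth Catalan number C_n. Here n = 9 - 1 = 8.
C_n = C(2n,n) - C(2n,n+1), so C_{8} = C(16,8) - C(16,9) = 12870 - 11440.

Final answer: C_{8} = 1430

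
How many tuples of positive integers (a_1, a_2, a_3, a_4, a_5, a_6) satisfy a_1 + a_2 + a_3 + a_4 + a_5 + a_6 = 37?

Substitute a'_i = a_i - 1 (so a'_i >= 0). Then sum a'_i = 37 - 6 = 31.
Stars and bars: C(31+6-1, 6-1) = C(36,5).

Final answer: C(36,5) = 376992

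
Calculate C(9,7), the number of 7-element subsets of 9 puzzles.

C(9,7) = 9!/(7! x 2!).

Final answer: \binom{9}{7} = 36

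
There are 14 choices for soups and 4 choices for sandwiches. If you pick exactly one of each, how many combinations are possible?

By the multiplication principle: 14 x 4.

Final answer: 56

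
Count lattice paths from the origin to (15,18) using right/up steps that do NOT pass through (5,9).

Total paths to (15,18): C(33,18) = 1037158320.
Paths through (5,9): C(14,9) x C(19,9) = 184940756.
Avoiding (5,9): 1037158320 - 184940756.

Final answer: 852217564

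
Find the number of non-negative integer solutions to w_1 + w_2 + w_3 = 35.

Stars and bars with 35 stars and 2 bars:
C(35+3-1, 3-1) = C(37,2).

Final answer: C(37,2) = 666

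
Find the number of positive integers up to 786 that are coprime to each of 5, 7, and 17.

|div by 5|=157, |div by 7|=112, |div by 17|=46.
|div by 5&7|=22, |div by 5&17|=9, |div by 7&17|=6, |div by all|=1.
By inclusion-exclusion, divisible by at least one: 157+112+46-22-9-6+1 = 279.
Not divisible by any: 786 - 279.

Final answer: 507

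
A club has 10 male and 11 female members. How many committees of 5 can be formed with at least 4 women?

Sum over valid woman counts:
C(11,4)C(10,1) = 3300
C(11,5)C(10,0) = 462
Total: 3300 + 462.

Final answer: 3762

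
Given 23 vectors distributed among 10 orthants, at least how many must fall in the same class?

By pigeonhole with 23 objects and 10 categories: ceiling(23/10).

Final answer: 3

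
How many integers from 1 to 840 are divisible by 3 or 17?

Multiples of 3: 280. Multiples of 17: 49. Of both (lcm=51): 16.
By inclusion-exclusion: 280 + 49 - 16.

Final answer: 313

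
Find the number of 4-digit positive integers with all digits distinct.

First digit: 9 (not 0). Second: 9 (not first). Third: 8, etc.
Total: 9 x 9 x 8 x 7.

Final answer: 4536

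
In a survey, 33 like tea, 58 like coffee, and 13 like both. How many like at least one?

|A union B| = |A| + |B| - |A intersect B| = 33 + 58 - 13.

Final answer: 78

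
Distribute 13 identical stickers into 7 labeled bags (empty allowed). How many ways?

Stars and bars: C(n+k-1, k-1) = C(19,6).

Final answer: C(19,6) = 27132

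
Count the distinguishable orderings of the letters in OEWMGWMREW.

Letters (E:2, G:1, M:2, O:1, R:1, W:3). Total letters: 10.
Permutations = 10!/(3! x 2! x 2!).

Final answer: 151200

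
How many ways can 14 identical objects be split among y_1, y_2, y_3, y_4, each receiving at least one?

Substitute y'_i = y_i - 1 (so y'_i >= 0). Then sum y'_i = 14 - 4 = 10.
Stars and bars: C(10+4-1, 4-1) = C(13,3).

Final answer: C(13,3) = 286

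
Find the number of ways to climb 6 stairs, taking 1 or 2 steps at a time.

Let f(n) count the ways. The last step is size 1 or 2, so f(n) = f(n-1) + f(n-2) with f(1)=1, f(2)=2.
Iterating the recurrence: f(1)=1, f(2)=2, f(3)=3, f(4)=5, f(5)=8, f(6)=13.

Final answer: 13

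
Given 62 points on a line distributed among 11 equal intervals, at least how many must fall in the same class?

By pigeonhole with 62 objects and 11 categories: ceiling(62/11).

Final answer: 6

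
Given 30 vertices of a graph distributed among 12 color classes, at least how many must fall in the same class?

By pigeonhole with 30 objects and 12 categories: ceiling(30/12).

Final answer: 3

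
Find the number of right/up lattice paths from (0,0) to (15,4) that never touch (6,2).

Total paths to (15,4): C(19,4) = 3876.
Paths through (6,2): C(8,2) x C(11,2) = 1540.
Avoiding (6,2): 3876 - 1540.

Final answer: 2336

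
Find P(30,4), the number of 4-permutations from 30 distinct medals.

P(30,4) = 30!/(30-4)! = 30!/26!.

Final answer: P(30,4) = 657720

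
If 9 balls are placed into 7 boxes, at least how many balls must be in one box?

By the pigeonhole principle: ceiling(9/7).

Final answer: 2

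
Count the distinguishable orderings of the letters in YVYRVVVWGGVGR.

Letters (G:3, R:2, V:5, W:1, Y:2). Total letters: 13.
Permutations = 13!/(5! x 3! x 2! x 2!).

Final answer: 2162160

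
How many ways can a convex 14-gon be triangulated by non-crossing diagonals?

This is a standard Catalan-number count: the answer is C_n. Here n = 14 - 2 = 12.
C_n = C(2n,n) - C(2n,n+1), so C_{12} = C(24,12) - C(24,13) = 2704156 - 2496144.

Final answer: C_{12} = 208012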